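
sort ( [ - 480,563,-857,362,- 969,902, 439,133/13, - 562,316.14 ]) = [ - 969, - 857, - 562,-480,133/13, 316.14,362,439,563,  902]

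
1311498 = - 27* ( - 48574) 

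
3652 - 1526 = 2126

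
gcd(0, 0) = 0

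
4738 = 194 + 4544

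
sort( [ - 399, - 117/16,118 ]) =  [ - 399, - 117/16,  118 ] 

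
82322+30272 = 112594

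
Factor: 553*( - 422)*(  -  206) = 48073396 = 2^2*7^1*79^1*103^1*211^1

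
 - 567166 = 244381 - 811547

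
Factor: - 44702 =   -  2^1*7^1 * 31^1*103^1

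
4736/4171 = 1+565/4171 = 1.14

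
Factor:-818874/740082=  -  291/263=-3^1*  97^1*263^ (-1 )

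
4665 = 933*5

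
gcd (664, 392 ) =8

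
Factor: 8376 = 2^3*3^1*349^1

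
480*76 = 36480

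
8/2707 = 8/2707 = 0.00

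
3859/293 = 13 + 50/293 = 13.17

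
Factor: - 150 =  - 2^1*3^1 * 5^2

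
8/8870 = 4/4435 = 0.00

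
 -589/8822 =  - 1 + 8233/8822 = -0.07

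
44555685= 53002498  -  8446813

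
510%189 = 132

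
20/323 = 20/323   =  0.06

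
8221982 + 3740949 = 11962931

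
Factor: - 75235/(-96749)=5^1*41^1*367^1*96749^( - 1) 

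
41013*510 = 20916630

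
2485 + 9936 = 12421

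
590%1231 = 590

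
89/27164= 89/27164 = 0.00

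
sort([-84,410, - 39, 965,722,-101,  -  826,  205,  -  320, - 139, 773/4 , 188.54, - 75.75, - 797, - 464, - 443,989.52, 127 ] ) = [ - 826, - 797, - 464, - 443, - 320, - 139, - 101, - 84,-75.75 ,-39, 127, 188.54,  773/4, 205, 410, 722,965, 989.52]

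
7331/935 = 7 + 786/935=7.84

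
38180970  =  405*94274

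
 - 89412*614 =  - 54898968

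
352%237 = 115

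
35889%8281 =2765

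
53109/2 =53109/2 = 26554.50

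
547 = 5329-4782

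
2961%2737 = 224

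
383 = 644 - 261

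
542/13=41 + 9/13 = 41.69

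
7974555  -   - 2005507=9980062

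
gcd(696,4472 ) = 8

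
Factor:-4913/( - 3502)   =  289/206 = 2^(-1)*17^2*103^(-1)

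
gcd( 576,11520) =576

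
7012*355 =2489260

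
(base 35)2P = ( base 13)74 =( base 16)5F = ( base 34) 2r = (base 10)95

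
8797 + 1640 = 10437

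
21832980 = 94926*230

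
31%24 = 7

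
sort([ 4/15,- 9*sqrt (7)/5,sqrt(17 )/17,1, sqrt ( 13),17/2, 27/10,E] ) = [ - 9*sqrt(7 ) /5, sqrt( 17)/17,4/15, 1, 27/10,E,  sqrt (13),17/2]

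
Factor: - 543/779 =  - 3^1*19^( - 1 )*41^ ( - 1)*181^1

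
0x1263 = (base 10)4707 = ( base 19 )d0e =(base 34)42f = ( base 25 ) 7d7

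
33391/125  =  267+16/125 =267.13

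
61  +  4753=4814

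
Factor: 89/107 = 89^1*107^(-1)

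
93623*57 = 5336511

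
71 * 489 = 34719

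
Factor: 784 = 2^4*7^2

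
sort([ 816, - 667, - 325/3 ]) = [-667,-325/3,  816 ] 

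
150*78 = 11700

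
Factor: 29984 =2^5*937^1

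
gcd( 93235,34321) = 1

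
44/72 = 11/18  =  0.61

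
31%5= 1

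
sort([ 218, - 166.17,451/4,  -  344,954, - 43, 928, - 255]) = [ - 344, - 255, - 166.17,  -  43,  451/4,  218, 928,954] 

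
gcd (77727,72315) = 3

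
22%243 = 22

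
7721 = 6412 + 1309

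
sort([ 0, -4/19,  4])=[ - 4/19,0, 4 ]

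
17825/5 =3565 = 3565.00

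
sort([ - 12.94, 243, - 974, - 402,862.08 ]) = [ - 974, - 402, - 12.94,243,862.08]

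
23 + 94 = 117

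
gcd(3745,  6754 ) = 1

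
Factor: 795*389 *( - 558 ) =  -172564290 = - 2^1 *3^3*5^1*31^1  *  53^1*389^1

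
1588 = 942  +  646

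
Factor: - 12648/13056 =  - 2^ (-5)*31^1 = - 31/32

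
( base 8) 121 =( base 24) 39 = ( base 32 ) 2H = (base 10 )81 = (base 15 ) 56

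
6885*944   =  6499440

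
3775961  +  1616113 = 5392074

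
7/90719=7/90719=0.00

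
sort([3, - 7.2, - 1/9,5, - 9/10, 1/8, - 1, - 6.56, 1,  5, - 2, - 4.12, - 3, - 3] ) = [ - 7.2, - 6.56, - 4.12, - 3,-3, - 2, - 1, - 9/10, - 1/9,1/8, 1, 3,5,5 ]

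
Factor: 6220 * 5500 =34210000 = 2^4 * 5^4*11^1*311^1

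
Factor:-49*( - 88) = 2^3 * 7^2*11^1 = 4312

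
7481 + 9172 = 16653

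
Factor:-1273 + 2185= 912 = 2^4*3^1*19^1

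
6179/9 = 686 + 5/9 =686.56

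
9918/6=1653  =  1653.00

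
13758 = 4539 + 9219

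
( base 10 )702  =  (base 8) 1276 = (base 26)110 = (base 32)lu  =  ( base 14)382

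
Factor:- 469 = -7^1*67^1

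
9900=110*90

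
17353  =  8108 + 9245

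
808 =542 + 266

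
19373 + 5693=25066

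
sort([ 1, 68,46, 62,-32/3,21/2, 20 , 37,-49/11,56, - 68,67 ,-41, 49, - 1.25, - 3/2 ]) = [-68, - 41,  -  32/3, - 49/11,  -  3/2 ,-1.25,  1 , 21/2 , 20,37,46,49, 56 , 62 , 67,68 ] 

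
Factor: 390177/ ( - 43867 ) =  - 3^4 * 4817^1 * 43867^(  -  1)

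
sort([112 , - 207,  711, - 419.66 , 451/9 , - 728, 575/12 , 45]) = [ - 728,-419.66, - 207,45,  575/12,451/9,112 , 711 ]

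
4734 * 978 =4629852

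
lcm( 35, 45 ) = 315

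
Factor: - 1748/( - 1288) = 19/14 = 2^( - 1)* 7^( - 1) *19^1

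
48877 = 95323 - 46446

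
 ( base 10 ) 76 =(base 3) 2211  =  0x4c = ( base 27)2M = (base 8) 114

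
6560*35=229600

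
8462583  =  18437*459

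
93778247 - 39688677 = 54089570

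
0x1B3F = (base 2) 1101100111111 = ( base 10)6975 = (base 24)C2F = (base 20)h8f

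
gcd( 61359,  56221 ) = 1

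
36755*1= 36755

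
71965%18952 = 15109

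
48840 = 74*660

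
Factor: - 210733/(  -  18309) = 3^( - 1)*17^(-1) * 587^1 = 587/51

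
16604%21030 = 16604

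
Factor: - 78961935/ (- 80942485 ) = 1214799/1245269= 3^1* 71^( - 1 )*307^1*1319^1*17539^( - 1) 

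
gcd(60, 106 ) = 2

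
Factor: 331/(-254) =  - 2^( - 1)*127^( - 1 ) * 331^1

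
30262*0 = 0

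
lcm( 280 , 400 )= 2800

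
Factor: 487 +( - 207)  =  2^3 * 5^1*7^1 = 280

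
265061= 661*401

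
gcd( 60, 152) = 4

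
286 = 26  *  11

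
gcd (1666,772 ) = 2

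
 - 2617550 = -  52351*50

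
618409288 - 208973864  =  409435424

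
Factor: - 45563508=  - 2^2 * 3^2*1265653^1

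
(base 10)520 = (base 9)637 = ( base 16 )208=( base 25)KK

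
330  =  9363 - 9033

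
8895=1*8895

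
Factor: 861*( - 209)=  -3^1*7^1*11^1*19^1 * 41^1 = - 179949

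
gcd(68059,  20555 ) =1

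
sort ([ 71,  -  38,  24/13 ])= [ - 38,  24/13,71] 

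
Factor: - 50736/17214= - 56/19 = - 2^3*7^1*19^( - 1)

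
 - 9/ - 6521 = 9/6521=0.00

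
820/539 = 1  +  281/539   =  1.52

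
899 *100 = 89900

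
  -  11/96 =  - 11/96 = - 0.11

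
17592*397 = 6984024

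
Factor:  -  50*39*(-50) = 2^2  *3^1 * 5^4 * 13^1 = 97500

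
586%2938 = 586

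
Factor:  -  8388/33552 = -1/4 = - 2^ ( - 2) 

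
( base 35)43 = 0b10001111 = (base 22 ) 6B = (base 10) 143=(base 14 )A3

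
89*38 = 3382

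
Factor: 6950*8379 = 2^1*3^2*5^2 * 7^2*19^1*139^1 = 58234050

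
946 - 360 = 586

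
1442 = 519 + 923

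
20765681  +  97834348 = 118600029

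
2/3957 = 2/3957 = 0.00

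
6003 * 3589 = 21544767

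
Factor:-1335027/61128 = - 2^( - 3 ) * 3^( - 2)*17^1*283^( - 1)*26177^1 = -445009/20376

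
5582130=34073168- 28491038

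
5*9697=48485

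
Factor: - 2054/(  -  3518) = 13^1*79^1*1759^(  -  1 )  =  1027/1759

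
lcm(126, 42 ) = 126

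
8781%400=381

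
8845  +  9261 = 18106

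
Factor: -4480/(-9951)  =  2^7*3^(-1)*5^1*7^1*31^( - 1 ) * 107^(  -  1)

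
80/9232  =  5/577 = 0.01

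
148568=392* 379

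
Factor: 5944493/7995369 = 3^ ( - 1 ) * 41^( - 1 )*191^1*31123^1 *65003^( - 1 ) 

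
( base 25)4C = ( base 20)5c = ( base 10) 112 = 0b1110000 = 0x70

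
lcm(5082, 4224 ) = 325248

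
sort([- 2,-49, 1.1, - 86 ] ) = [ - 86, - 49, - 2, 1.1] 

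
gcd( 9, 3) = 3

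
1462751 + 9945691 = 11408442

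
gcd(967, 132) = 1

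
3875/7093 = 3875/7093 = 0.55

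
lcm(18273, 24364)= 73092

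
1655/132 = 1655/132 = 12.54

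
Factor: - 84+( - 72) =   -  2^2*3^1*13^1 =-156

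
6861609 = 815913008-809051399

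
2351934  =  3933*598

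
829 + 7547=8376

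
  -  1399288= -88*15901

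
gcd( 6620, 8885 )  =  5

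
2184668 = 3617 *604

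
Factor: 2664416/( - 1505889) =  - 50272/28413 = - 2^5*3^( - 2)*7^( - 1)*11^( - 1)*41^( - 1)*1571^1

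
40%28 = 12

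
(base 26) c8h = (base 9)12383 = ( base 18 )17D3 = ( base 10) 8337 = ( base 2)10000010010001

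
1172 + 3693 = 4865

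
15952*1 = 15952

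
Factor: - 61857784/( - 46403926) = 2^2*23^( - 1)*37^1*53^1*3943^1*1008781^( -1) = 30928892/23201963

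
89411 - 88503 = 908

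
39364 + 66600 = 105964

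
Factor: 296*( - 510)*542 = - 2^5*3^1*5^1*17^1*37^1*271^1= - 81820320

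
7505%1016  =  393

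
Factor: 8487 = 3^2*23^1 *41^1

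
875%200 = 75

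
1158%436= 286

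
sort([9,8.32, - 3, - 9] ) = [ - 9, - 3,8.32,9 ]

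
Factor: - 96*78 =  - 7488 = - 2^6*3^2*13^1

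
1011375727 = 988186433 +23189294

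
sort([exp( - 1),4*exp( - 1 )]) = [exp(- 1),4*exp( - 1 )]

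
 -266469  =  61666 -328135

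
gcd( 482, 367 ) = 1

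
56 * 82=4592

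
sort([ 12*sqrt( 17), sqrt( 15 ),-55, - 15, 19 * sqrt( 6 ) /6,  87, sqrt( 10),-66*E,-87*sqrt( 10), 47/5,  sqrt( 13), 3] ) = [ - 87*sqrt(10), - 66*E,-55, - 15,3, sqrt( 10),  sqrt( 13),sqrt( 15),  19*sqrt( 6)/6, 47/5, 12*sqrt( 17),87]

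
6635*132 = 875820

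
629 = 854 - 225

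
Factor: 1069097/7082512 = 2^( - 4 )*31^1 * 229^(- 1) * 1933^( - 1 )*34487^1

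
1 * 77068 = 77068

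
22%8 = 6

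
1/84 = 1/84 = 0.01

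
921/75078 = 307/25026 = 0.01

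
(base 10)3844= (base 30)484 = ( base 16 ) f04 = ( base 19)AC6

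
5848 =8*731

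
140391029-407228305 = - 266837276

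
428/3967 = 428/3967 = 0.11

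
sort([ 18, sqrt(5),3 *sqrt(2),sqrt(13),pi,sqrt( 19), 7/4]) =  [7/4,sqrt(5),pi  ,  sqrt(13),3 * sqrt(2 ), sqrt( 19), 18 ] 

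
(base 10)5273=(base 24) 93H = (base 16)1499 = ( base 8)12231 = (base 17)1143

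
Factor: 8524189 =71^1 *211^1*569^1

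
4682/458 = 2341/229  =  10.22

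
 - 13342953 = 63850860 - 77193813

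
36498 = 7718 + 28780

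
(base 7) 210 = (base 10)105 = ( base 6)253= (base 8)151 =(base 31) 3c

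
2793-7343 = - 4550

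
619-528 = 91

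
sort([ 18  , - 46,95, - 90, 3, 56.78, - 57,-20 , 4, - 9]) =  [  -  90,-57,-46, - 20, - 9, 3,4, 18, 56.78,95 ] 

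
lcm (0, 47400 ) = 0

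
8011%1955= 191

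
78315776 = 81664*959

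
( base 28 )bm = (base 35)9F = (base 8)512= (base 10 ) 330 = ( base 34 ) 9o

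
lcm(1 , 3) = 3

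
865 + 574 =1439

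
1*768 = 768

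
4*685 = 2740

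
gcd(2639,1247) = 29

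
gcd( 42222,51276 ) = 6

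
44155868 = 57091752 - 12935884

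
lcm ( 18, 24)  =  72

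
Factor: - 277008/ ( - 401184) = 29/42  =  2^( - 1 )* 3^( - 1 )* 7^( - 1)* 29^1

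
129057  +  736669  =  865726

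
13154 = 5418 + 7736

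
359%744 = 359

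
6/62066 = 3/31033 =0.00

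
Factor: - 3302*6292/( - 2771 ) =20776184/2771 = 2^3*11^2*13^2*17^(  -  1)*127^1*163^( - 1)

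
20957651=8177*2563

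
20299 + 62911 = 83210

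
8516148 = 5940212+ 2575936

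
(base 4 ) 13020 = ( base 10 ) 456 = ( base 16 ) 1c8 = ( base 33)dr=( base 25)I6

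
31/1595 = 31/1595 = 0.02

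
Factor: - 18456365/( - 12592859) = 5^1 * 613^( -1 )*20543^( - 1) * 3691273^1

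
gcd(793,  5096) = 13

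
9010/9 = 9010/9 = 1001.11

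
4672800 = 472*9900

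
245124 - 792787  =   - 547663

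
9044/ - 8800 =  - 2261/2200 = - 1.03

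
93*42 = 3906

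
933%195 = 153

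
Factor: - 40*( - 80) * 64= 204800 = 2^13 * 5^2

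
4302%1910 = 482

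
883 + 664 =1547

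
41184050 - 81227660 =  - 40043610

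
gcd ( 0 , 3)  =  3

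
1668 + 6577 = 8245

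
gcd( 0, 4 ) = 4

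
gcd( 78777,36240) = 3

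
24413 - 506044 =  - 481631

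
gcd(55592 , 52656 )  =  8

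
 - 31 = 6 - 37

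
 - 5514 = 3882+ - 9396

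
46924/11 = 46924/11 = 4265.82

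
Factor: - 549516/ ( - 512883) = 2^2*3^ ( - 1 )*7^( - 2)*11^1*23^1*181^1*1163^(-1) = 183172/170961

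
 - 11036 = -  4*2759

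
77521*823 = 63799783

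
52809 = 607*87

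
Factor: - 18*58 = -1044 = - 2^2*3^2*29^1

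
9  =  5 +4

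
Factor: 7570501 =7570501^1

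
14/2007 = 14/2007  =  0.01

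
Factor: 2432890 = 2^1*5^1*113^1 * 2153^1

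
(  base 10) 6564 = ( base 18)124C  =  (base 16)19a4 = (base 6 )50220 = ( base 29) 7na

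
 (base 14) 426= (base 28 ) 116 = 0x332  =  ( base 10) 818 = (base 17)2E2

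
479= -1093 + 1572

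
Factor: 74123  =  7^1*10589^1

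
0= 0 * 31568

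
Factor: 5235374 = 2^1* 19^1 * 311^1*443^1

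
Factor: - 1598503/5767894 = - 2^(  -  1)*11^ (  -  1)*23^(-1)*11399^( - 1)*1598503^1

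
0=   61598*0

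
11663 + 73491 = 85154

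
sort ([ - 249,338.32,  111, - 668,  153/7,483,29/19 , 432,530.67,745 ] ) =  [ - 668, - 249 , 29/19,  153/7,111,338.32,  432, 483,530.67,745] 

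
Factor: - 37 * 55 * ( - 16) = 32560=2^4 * 5^1 * 11^1* 37^1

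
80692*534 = 43089528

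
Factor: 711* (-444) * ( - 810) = 255704040 = 2^3 * 3^7 * 5^1*37^1 * 79^1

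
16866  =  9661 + 7205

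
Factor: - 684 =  - 2^2*3^2*19^1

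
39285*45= 1767825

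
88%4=0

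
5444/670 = 8 + 42/335 = 8.13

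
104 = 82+22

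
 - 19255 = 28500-47755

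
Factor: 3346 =2^1*7^1*239^1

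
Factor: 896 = 2^7*7^1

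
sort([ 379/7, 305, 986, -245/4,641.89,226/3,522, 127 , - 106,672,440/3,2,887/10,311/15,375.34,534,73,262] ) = [- 106,- 245/4,2,311/15,379/7  ,  73 , 226/3,  887/10,127, 440/3,262, 305, 375.34,522,  534,641.89, 672,986 ]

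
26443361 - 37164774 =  - 10721413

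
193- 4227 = -4034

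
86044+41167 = 127211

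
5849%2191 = 1467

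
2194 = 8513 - 6319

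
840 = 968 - 128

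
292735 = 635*461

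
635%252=131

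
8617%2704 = 505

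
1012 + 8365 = 9377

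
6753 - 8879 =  - 2126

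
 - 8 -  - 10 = 2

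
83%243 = 83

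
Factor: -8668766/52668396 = -4334383/26334198 = - 2^( - 1 )*3^( - 2) * 11^(-2 )*107^( - 1) * 113^( - 1)*127^1 * 34129^1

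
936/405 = 104/45 =2.31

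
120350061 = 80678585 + 39671476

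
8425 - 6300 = 2125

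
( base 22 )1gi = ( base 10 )854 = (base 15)3be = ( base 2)1101010110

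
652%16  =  12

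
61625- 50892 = 10733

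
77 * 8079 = 622083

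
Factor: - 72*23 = -1656 = - 2^3*3^2*23^1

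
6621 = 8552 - 1931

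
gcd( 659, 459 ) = 1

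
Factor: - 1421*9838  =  -2^1*7^2*29^1*4919^1 = -13979798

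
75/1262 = 75/1262 = 0.06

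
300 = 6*50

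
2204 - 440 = 1764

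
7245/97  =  7245/97  =  74.69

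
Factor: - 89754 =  - 2^1*3^1*7^1*2137^1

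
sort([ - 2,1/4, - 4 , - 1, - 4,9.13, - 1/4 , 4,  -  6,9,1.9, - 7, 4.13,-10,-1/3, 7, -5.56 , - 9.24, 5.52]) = [ - 10,-9.24, - 7, - 6,  -  5.56, - 4, - 4,- 2, - 1, - 1/3, - 1/4, 1/4,  1.9, 4,4.13, 5.52, 7,9, 9.13 ]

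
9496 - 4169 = 5327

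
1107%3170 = 1107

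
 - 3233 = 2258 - 5491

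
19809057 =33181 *597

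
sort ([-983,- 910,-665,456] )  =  [-983, - 910,-665,456] 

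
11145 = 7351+3794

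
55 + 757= 812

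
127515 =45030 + 82485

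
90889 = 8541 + 82348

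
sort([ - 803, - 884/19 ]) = [ - 803, - 884/19 ] 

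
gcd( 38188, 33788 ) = 4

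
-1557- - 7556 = 5999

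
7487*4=29948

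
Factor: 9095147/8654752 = 2^(  -  5 )*270461^ (  -  1)*9095147^1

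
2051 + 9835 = 11886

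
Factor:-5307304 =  - 2^3*229^1 * 2897^1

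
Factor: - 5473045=-5^1*19^1*53^1*1087^1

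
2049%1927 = 122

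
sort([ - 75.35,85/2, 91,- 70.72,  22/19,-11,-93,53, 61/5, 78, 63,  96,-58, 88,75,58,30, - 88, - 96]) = [-96, - 93, - 88,-75.35, - 70.72 , -58, - 11, 22/19,61/5, 30,85/2, 53,  58,63, 75,78,88,  91 , 96]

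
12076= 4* 3019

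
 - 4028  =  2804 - 6832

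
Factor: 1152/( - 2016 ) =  - 2^2 * 7^( - 1) = - 4/7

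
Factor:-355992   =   - 2^3*3^1*7^1*13^1*163^1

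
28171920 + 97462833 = 125634753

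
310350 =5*62070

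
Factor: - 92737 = - 92737^1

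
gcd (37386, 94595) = 1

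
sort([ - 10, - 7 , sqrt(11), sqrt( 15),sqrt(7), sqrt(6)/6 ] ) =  [-10, - 7, sqrt(6)/6,sqrt(7 ),  sqrt( 11), sqrt( 15 )]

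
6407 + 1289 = 7696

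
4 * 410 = 1640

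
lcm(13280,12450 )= 199200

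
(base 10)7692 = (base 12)4550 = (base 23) eca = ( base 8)17014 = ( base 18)15D6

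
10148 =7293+2855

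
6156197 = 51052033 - 44895836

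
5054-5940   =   - 886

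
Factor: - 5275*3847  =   - 20292925 = -5^2*211^1*3847^1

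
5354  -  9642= - 4288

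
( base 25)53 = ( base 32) 40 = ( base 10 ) 128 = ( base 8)200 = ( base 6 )332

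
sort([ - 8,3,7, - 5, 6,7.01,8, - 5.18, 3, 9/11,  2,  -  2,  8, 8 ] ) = [ -8, - 5.18, - 5, - 2,9/11, 2,3, 3,6,7,7.01,8,8,8]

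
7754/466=16 + 149/233 =16.64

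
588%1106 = 588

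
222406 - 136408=85998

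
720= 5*144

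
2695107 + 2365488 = 5060595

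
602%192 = 26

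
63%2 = 1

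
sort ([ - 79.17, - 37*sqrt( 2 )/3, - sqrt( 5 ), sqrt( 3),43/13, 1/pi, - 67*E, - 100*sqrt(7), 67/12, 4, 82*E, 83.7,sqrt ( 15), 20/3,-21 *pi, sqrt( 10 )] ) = [ - 100*sqrt( 7), - 67*E, - 79.17, - 21*pi,  -  37*sqrt( 2) /3, - sqrt( 5), 1/pi, sqrt( 3),sqrt( 10),43/13, sqrt(15), 4,67/12, 20/3, 83.7, 82*E] 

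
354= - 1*( - 354 ) 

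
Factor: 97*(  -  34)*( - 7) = 23086 = 2^1*7^1*17^1*97^1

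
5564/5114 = 1+225/2557 = 1.09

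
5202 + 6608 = 11810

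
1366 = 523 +843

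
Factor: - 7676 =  - 2^2*19^1 * 101^1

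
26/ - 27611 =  - 1 + 27585/27611 = - 0.00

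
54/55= 54/55 = 0.98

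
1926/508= 963/254 = 3.79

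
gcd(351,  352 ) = 1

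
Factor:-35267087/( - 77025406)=2^( - 1)  *  89^( - 1)*379^1*93053^1*432727^( - 1 )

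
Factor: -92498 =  - 2^1*7^1*6607^1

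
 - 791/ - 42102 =791/42102 = 0.02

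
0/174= 0 = 0.00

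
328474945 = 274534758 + 53940187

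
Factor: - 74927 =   -  31^1* 2417^1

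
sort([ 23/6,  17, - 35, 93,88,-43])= [  -  43, - 35,23/6, 17, 88 , 93 ]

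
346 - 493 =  - 147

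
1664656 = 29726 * 56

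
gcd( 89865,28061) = 1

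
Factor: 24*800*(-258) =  - 4953600 = -2^9*3^2*5^2*43^1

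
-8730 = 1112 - 9842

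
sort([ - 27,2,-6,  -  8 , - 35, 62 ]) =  [  -  35, - 27, - 8, - 6, 2,62]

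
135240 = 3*45080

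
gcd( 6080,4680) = 40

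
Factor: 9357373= 9357373^1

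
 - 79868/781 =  - 79868/781 =-102.26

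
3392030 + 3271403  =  6663433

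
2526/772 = 3+105/386  =  3.27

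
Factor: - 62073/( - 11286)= 11/2=2^(-1 )*11^1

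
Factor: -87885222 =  - 2^1*3^1*19^1*41^1*18803^1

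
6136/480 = 767/60 = 12.78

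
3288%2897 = 391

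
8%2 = 0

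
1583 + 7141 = 8724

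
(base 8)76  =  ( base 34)1s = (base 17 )3b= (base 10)62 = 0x3E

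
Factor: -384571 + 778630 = 394059= 3^1*23^1 * 5711^1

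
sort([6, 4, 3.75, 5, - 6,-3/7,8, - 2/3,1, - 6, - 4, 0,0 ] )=[ - 6,-6, - 4, - 2/3, - 3/7,0 , 0,  1, 3.75,4, 5, 6, 8 ] 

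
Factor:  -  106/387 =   -  2^1*3^(  -  2 )* 43^ ( - 1) * 53^1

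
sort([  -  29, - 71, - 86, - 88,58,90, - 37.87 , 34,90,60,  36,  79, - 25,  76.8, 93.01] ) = [-88, - 86, - 71,-37.87,-29,- 25,34, 36, 58,60, 76.8,  79,90,90,93.01] 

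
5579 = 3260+2319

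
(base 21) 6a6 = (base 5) 42422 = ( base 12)17A6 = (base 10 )2862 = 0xB2E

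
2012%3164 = 2012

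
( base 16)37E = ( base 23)1FK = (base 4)31332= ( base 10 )894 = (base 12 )626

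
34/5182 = 17/2591 = 0.01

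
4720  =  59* 80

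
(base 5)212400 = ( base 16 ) 1C39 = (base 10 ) 7225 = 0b1110000111001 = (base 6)53241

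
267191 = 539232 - 272041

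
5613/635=5613/635= 8.84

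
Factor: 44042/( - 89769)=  - 2^1*3^( - 1)*19^2*23^( - 1 )*61^1 * 1301^(-1)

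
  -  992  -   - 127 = - 865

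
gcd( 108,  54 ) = 54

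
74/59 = 1 + 15/59 = 1.25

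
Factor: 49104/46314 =2^3*11^1*83^(  -  1 ) =88/83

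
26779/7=3825+ 4/7  =  3825.57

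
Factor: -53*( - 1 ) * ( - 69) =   -  3657= - 3^1*  23^1*53^1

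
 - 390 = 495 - 885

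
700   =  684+16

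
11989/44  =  11989/44 = 272.48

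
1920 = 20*96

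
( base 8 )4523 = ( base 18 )76B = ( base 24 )43B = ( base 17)847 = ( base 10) 2387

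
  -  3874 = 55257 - 59131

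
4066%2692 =1374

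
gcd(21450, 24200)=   550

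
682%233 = 216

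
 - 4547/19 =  - 240 + 13/19 = - 239.32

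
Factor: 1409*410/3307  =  577690/3307= 2^1 * 5^1*41^1*1409^1*3307^(  -  1 ) 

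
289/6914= 289/6914 = 0.04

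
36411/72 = 505 + 17/24=505.71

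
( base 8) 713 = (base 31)ep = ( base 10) 459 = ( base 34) DH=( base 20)12J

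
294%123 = 48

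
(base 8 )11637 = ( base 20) CB3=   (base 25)80N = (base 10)5023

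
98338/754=49169/377 = 130.42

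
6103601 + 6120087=12223688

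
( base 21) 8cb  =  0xecf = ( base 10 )3791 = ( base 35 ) 33b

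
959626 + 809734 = 1769360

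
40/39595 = 8/7919 = 0.00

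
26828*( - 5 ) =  - 134140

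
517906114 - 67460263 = 450445851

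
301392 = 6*50232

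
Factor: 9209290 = 2^1*5^1*593^1*1553^1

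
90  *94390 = 8495100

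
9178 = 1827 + 7351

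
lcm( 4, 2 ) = 4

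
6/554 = 3/277 = 0.01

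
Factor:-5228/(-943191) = 2^2*3^(  -  3)*181^(  -  1)*193^(-1 )*1307^1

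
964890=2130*453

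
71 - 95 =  - 24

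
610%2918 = 610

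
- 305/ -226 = 1 + 79/226 = 1.35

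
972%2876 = 972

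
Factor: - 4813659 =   -  3^2*534851^1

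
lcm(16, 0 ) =0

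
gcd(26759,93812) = 1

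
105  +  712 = 817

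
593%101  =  88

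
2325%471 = 441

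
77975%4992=3095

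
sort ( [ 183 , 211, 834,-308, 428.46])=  [ - 308, 183,211,428.46, 834 ] 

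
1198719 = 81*14799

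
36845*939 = 34597455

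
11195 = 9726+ 1469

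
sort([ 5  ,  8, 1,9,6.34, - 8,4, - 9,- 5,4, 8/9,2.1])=[- 9, - 8,  -  5,8/9,1, 2.1,4, 4,  5, 6.34,8,9]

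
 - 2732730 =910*( - 3003 )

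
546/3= 182  =  182.00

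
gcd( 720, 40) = 40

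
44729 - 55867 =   -  11138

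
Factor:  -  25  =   - 5^2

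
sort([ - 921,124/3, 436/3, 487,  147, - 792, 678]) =[ - 921, - 792, 124/3,436/3, 147  ,  487, 678] 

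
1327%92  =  39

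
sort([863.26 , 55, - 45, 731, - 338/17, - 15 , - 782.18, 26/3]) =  [ - 782.18, - 45,- 338/17, - 15,26/3,55,731,  863.26 ] 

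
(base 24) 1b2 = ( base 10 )842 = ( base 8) 1512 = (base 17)2f9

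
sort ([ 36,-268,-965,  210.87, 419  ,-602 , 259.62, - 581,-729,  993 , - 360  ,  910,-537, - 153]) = [ - 965,  -  729,-602,-581, - 537, - 360,-268,-153,36 , 210.87 , 259.62, 419, 910, 993 ]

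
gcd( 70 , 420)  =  70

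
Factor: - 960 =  - 2^6 *3^1*5^1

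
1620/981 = 180/109 = 1.65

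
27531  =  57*483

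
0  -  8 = - 8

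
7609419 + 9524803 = 17134222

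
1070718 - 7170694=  - 6099976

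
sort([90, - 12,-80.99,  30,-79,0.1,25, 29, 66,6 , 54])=[ -80.99, - 79, - 12,0.1,6, 25, 29,30,54,66, 90] 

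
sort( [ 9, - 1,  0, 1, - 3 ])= [ - 3, - 1,0, 1,9 ]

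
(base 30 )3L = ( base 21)56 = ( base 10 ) 111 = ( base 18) 63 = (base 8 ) 157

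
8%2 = 0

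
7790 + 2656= 10446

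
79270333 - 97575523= - 18305190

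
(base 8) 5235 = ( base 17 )96e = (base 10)2717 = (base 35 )27m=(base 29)36k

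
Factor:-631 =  - 631^1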